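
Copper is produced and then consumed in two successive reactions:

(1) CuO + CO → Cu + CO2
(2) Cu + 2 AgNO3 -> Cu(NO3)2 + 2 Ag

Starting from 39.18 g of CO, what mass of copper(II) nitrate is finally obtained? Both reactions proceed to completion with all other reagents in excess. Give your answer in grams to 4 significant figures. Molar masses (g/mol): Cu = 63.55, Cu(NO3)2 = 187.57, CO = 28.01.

262.4 g

n(CO) = 39.180 / 28.01 = 1.3988 mol.
Step 1 gives a 1:1 ratio of CO to Cu, so n(Cu) = 1.3988 mol.
In step 2 the Cu:Cu(NO3)2 ratio is 1:1, so n(Cu(NO3)2) = 1.3988 mol.
Mass of Cu(NO3)2 = 1.3988 × 187.57 = 262.37 g.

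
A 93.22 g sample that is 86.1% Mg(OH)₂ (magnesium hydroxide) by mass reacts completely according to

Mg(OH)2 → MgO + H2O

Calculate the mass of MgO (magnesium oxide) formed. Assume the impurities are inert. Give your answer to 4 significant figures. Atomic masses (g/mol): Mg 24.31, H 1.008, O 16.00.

55.47 g

Mass of pure Mg(OH)2 = 93.22 g × 0.861 = 80.262 g.
M(Mg(OH)2) = 24.31 + 2(16.00) + 2(1.008) = 58.326 g/mol.
M(MgO) = 24.31 + 16.00 = 40.31 g/mol.
n(Mg(OH)2) = 80.262 g / 58.326 g/mol = 1.3761 mol.
From the equation the Mg(OH)2:MgO mole ratio is 1:1, so n(MgO) = 1.3761 × 1/1 = 1.3761 mol.
Mass of MgO = 1.3761 mol × 40.31 g/mol = 55.471 g.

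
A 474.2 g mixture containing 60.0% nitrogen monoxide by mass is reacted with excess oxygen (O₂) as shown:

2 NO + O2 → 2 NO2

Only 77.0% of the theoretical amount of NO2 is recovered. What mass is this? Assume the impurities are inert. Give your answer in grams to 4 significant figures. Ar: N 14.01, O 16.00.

335.9 g

Pure NO available = 474.2 g × 0.600 = 284.52 g.
M(NO) = 14.01 + 16.00 = 30.01 g/mol.
M(NO2) = 14.01 + 2(16.00) = 46.01 g/mol.
n(NO) = 284.52 g / 30.01 g/mol = 9.4808 mol.
From the equation the NO:NO2 mole ratio is 2:2, so n(NO2) = 9.4808 × 2/2 = 9.4808 mol.
Mass of NO2 = 9.4808 mol × 46.01 g/mol = 436.21 g.
Actual mass collected = 436.21 g × 0.770 = 335.88 g.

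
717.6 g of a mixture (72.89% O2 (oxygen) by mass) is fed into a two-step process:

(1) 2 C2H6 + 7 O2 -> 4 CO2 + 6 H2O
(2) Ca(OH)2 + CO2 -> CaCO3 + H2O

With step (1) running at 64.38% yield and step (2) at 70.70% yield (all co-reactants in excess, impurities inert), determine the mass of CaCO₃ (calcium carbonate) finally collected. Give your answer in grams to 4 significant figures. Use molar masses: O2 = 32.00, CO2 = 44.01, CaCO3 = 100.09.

Pure O2 = 717.6 × 0.7289 = 523.06 g.
n(O2) = 523.06 / 32.00 = 16.346 mol.
Step 1 (O2:CO2 = 7:4): theoretical n(CO2) = 9.3403 mol; at 64.38% yield, n(CO2) = 6.0133 mol.
Step 2 (CO2:CaCO3 = 1:1): theoretical n(CaCO3) = 6.0133 mol, so theoretical mass = 6.0133 × 100.09 = 601.87 g.
At 70.70% yield, actual mass of CaCO3 = 601.87 × 0.7070 = 425.52 g.

425.5 g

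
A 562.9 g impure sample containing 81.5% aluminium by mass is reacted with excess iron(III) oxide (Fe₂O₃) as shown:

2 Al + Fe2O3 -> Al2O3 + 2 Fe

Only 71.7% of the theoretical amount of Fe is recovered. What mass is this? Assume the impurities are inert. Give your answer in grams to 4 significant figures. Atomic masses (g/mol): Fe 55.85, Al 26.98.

680.9 g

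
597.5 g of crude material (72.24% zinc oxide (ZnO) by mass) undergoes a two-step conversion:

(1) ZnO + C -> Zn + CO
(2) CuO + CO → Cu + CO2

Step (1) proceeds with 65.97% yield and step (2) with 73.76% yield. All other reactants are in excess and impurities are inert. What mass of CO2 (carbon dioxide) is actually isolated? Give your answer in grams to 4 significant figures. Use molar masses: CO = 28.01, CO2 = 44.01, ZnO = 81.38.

Pure ZnO = 597.5 × 0.7224 = 431.63 g.
n(ZnO) = 431.63 / 81.38 = 5.3039 mol.
Step 1 (ZnO:CO = 1:1): theoretical n(CO) = 5.3039 mol; at 65.97% yield, n(CO) = 3.4990 mol.
Step 2 (CO:CO2 = 1:1): theoretical n(CO2) = 3.4990 mol, so theoretical mass = 3.4990 × 44.01 = 153.99 g.
At 73.76% yield, actual mass of CO2 = 153.99 × 0.7376 = 113.58 g.

113.6 g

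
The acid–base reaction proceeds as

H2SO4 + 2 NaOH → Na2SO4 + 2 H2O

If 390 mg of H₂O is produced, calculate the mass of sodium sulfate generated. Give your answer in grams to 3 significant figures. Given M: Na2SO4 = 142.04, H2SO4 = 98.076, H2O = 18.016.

1.54 g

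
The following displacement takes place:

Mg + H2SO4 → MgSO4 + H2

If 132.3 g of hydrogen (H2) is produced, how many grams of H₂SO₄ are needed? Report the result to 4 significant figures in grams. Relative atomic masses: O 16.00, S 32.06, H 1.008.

6436 g

M(H2) = 2(1.008) = 2.016 g/mol.
M(H2SO4) = 2(1.008) + 32.06 + 4(16.00) = 98.076 g/mol.
n(H2) = 132.30 g / 2.016 g/mol = 65.625 mol.
From the equation the H2:H2SO4 mole ratio is 1:1, so n(H2SO4) = 65.625 × 1/1 = 65.625 mol.
Mass of H2SO4 = 65.625 mol × 98.076 g/mol = 6436.2 g.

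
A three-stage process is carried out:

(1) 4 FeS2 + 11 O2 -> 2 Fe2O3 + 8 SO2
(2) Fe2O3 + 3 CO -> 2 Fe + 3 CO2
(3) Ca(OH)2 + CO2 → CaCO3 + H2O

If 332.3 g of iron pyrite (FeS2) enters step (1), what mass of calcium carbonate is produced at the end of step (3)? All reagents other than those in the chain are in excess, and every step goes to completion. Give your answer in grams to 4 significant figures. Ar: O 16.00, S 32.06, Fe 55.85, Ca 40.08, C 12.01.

M(FeS2) = 55.85 + 2(32.06) = 119.97 g/mol.
M(CaCO3) = 40.08 + 12.01 + 3(16.00) = 100.09 g/mol.
n(FeS2) = 332.3 / 119.97 = 2.7699 mol.
Reaction (1): FeS2→Fe2O3 ratio 4:2 ⇒ n(Fe2O3) = 1.3849 mol.
Reaction (2): Fe2O3→CO2 ratio 1:3 ⇒ n(CO2) = 4.1548 mol.
Reaction (3): CO2→CaCO3 ratio 1:1 ⇒ n(CaCO3) = 4.1548 mol.
Mass of CaCO3 = 4.1548 × 100.09 = 415.85 g.

415.9 g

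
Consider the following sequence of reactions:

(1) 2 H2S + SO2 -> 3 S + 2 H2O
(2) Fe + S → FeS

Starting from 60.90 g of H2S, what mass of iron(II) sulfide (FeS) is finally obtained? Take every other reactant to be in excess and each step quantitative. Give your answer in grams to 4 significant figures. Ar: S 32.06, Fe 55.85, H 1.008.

M(H2S) = 2(1.008) + 32.06 = 34.076 g/mol.
M(FeS) = 55.85 + 32.06 = 87.91 g/mol.
n(H2S) = 60.900 / 34.076 = 1.7872 mol.
Step 1 gives a 2:3 ratio of H2S to S, so n(S) = 2.6808 mol.
In step 2 the S:FeS ratio is 1:1, so n(FeS) = 2.6808 mol.
Mass of FeS = 2.6808 × 87.91 = 235.67 g.

235.7 g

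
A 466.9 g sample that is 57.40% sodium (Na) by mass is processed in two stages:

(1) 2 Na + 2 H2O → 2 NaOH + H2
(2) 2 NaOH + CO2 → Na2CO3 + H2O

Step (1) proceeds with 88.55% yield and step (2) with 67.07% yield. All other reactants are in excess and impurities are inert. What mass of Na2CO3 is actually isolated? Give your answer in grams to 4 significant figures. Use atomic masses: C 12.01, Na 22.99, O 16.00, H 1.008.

366.9 g

Pure Na = 466.9 × 0.5740 = 268.00 g.
M(Na) = 22.99 g/mol.
M(Na2CO3) = 2(22.99) + 12.01 + 3(16.00) = 105.99 g/mol.
n(Na) = 268.00 / 22.99 = 11.657 mol.
Step 1 (Na:NaOH = 2:2): theoretical n(NaOH) = 11.657 mol; at 88.55% yield, n(NaOH) = 10.323 mol.
Step 2 (NaOH:Na2CO3 = 2:1): theoretical n(Na2CO3) = 5.1613 mol, so theoretical mass = 5.1613 × 105.99 = 547.04 g.
At 67.07% yield, actual mass of Na2CO3 = 547.04 × 0.6707 = 366.90 g.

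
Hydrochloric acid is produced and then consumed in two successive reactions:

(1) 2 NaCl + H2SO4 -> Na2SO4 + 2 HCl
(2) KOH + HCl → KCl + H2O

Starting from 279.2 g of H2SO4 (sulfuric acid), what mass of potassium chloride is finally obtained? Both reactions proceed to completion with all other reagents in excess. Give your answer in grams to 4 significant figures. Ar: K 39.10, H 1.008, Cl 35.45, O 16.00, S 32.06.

M(H2SO4) = 2(1.008) + 32.06 + 4(16.00) = 98.076 g/mol.
M(KCl) = 39.10 + 35.45 = 74.55 g/mol.
n(H2SO4) = 279.20 / 98.076 = 2.8468 mol.
Step 1 gives a 1:2 ratio of H2SO4 to HCl, so n(HCl) = 5.6935 mol.
In step 2 the HCl:KCl ratio is 1:1, so n(KCl) = 5.6935 mol.
Mass of KCl = 5.6935 × 74.55 = 424.45 g.

424.5 g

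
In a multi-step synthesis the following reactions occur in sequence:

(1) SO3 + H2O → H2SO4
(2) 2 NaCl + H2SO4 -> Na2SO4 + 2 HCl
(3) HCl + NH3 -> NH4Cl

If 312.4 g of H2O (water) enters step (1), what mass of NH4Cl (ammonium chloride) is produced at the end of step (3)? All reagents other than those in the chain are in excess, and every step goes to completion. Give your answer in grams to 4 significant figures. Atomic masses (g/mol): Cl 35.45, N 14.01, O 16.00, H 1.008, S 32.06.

1855 g

M(H2O) = 2(1.008) + 16.00 = 18.016 g/mol.
M(NH4Cl) = 14.01 + 4(1.008) + 35.45 = 53.492 g/mol.
n(H2O) = 312.4 / 18.016 = 17.340 mol.
Reaction (1): H2O→H2SO4 ratio 1:1 ⇒ n(H2SO4) = 17.340 mol.
Reaction (2): H2SO4→HCl ratio 1:2 ⇒ n(HCl) = 34.680 mol.
Reaction (3): HCl→NH4Cl ratio 1:1 ⇒ n(NH4Cl) = 34.680 mol.
Mass of NH4Cl = 34.680 × 53.492 = 1855.1 g.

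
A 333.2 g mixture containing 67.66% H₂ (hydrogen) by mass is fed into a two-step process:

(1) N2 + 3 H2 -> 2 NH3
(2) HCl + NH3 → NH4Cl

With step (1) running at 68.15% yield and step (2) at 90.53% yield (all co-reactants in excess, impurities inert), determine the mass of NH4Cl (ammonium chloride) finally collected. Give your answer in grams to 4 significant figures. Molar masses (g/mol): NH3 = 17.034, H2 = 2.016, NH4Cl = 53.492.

2460 g

Pure H2 = 333.2 × 0.6766 = 225.44 g.
n(H2) = 225.44 / 2.016 = 111.83 mol.
Step 1 (H2:NH3 = 3:2): theoretical n(NH3) = 74.551 mol; at 68.15% yield, n(NH3) = 50.807 mol.
Step 2 (NH3:NH4Cl = 1:1): theoretical n(NH4Cl) = 50.807 mol, so theoretical mass = 50.807 × 53.492 = 2717.8 g.
At 90.53% yield, actual mass of NH4Cl = 2717.8 × 0.9053 = 2460.4 g.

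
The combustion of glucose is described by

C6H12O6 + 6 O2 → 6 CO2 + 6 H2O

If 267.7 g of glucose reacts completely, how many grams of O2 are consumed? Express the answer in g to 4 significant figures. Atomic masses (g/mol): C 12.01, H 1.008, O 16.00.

285.3 g

M(C6H12O6) = 6(12.01) + 12(1.008) + 6(16.00) = 180.156 g/mol.
M(O2) = 2(16.00) = 32.00 g/mol.
n(C6H12O6) = 267.70 g / 180.156 g/mol = 1.4859 mol.
From the equation the C6H12O6:O2 mole ratio is 1:6, so n(O2) = 1.4859 × 6/1 = 8.9156 mol.
Mass of O2 = 8.9156 mol × 32.00 g/mol = 285.30 g.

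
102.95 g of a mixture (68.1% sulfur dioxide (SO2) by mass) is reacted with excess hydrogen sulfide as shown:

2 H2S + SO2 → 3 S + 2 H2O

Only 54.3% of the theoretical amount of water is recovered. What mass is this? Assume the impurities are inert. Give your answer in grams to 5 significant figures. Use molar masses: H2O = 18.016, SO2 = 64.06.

21.413 g

Pure SO2 available = 102.95 g × 0.681 = 70.1089 g.
n(SO2) = 70.1089 g / 64.06 g/mol = 1.09443 mol.
From the equation the SO2:H2O mole ratio is 1:2, so n(H2O) = 1.09443 × 2/1 = 2.18885 mol.
Mass of H2O = 2.18885 mol × 18.016 g/mol = 39.4344 g.
Actual mass collected = 39.4344 g × 0.543 = 21.4129 g.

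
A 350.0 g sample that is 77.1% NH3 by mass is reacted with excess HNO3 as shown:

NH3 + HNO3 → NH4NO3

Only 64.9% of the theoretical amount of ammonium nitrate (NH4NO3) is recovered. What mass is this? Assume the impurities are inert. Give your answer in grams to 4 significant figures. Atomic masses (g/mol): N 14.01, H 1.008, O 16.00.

Pure NH3 available = 350.0 g × 0.771 = 269.85 g.
M(NH3) = 14.01 + 3(1.008) = 17.034 g/mol.
M(NH4NO3) = 2(14.01) + 4(1.008) + 3(16.00) = 80.052 g/mol.
n(NH3) = 269.85 g / 17.034 g/mol = 15.842 mol.
From the equation the NH3:NH4NO3 mole ratio is 1:1, so n(NH4NO3) = 15.842 × 1/1 = 15.842 mol.
Mass of NH4NO3 = 15.842 mol × 80.052 g/mol = 1268.2 g.
Actual mass collected = 1268.2 g × 0.649 = 823.04 g.

823.0 g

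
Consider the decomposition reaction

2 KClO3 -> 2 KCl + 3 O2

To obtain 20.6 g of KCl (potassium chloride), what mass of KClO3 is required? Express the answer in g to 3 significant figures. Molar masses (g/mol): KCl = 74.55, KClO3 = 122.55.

33.9 g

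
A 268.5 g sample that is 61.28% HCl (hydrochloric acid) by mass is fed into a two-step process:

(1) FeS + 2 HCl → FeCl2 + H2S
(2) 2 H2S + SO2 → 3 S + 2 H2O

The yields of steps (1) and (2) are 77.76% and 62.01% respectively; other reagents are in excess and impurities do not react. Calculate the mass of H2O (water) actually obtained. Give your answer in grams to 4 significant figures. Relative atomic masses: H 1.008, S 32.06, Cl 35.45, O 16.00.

19.60 g

Pure HCl = 268.5 × 0.6128 = 164.54 g.
M(HCl) = 1.008 + 35.45 = 36.458 g/mol.
M(H2O) = 2(1.008) + 16.00 = 18.016 g/mol.
n(HCl) = 164.54 / 36.458 = 4.5131 mol.
Step 1 (HCl:H2S = 2:1): theoretical n(H2S) = 2.2565 mol; at 77.76% yield, n(H2S) = 1.7547 mol.
Step 2 (H2S:H2O = 2:2): theoretical n(H2O) = 1.7547 mol, so theoretical mass = 1.7547 × 18.016 = 31.612 g.
At 62.01% yield, actual mass of H2O = 31.612 × 0.6201 = 19.603 g.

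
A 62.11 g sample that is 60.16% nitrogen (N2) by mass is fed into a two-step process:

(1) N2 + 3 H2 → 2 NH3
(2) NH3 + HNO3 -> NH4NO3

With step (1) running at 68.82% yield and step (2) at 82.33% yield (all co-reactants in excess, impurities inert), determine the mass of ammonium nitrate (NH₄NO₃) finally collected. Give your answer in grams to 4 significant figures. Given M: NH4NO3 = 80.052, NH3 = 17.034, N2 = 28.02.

121.0 g

Pure N2 = 62.11 × 0.6016 = 37.365 g.
n(N2) = 37.365 / 28.02 = 1.3335 mol.
Step 1 (N2:NH3 = 1:2): theoretical n(NH3) = 2.6671 mol; at 68.82% yield, n(NH3) = 1.8355 mol.
Step 2 (NH3:NH4NO3 = 1:1): theoretical n(NH4NO3) = 1.8355 mol, so theoretical mass = 1.8355 × 80.052 = 146.93 g.
At 82.33% yield, actual mass of NH4NO3 = 146.93 × 0.8233 = 120.97 g.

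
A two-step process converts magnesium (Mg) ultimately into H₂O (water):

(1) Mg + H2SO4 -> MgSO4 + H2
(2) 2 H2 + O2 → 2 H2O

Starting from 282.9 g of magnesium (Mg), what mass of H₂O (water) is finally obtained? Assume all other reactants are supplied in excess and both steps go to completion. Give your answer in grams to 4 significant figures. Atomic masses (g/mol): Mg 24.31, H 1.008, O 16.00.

M(Mg) = 24.31 g/mol.
M(H2O) = 2(1.008) + 16.00 = 18.016 g/mol.
n(Mg) = 282.90 / 24.31 = 11.637 mol.
Step 1 gives a 1:1 ratio of Mg to H2, so n(H2) = 11.637 mol.
In step 2 the H2:H2O ratio is 2:2, so n(H2O) = 11.637 mol.
Mass of H2O = 11.637 × 18.016 = 209.66 g.

209.7 g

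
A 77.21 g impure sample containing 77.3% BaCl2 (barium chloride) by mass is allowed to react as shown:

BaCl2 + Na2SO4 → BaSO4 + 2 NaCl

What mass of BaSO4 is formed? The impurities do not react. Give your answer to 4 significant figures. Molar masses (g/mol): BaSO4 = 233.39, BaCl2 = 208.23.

Mass of pure BaCl2 = 77.21 g × 0.773 = 59.683 g.
n(BaCl2) = 59.683 g / 208.23 g/mol = 0.28662 mol.
From the equation the BaCl2:BaSO4 mole ratio is 1:1, so n(BaSO4) = 0.28662 × 1/1 = 0.28662 mol.
Mass of BaSO4 = 0.28662 mol × 233.39 g/mol = 66.895 g.

66.89 g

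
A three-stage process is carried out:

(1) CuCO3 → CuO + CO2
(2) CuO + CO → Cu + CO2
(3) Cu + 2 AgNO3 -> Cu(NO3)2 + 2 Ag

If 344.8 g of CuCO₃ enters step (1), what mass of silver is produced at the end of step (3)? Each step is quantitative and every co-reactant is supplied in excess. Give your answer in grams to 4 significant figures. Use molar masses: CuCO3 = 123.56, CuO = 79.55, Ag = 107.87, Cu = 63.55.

602.0 g

n(CuCO3) = 344.8 / 123.56 = 2.7905 mol.
Reaction (1): CuCO3→CuO ratio 1:1 ⇒ n(CuO) = 2.7905 mol.
Reaction (2): CuO→Cu ratio 1:1 ⇒ n(Cu) = 2.7905 mol.
Reaction (3): Cu→Ag ratio 1:2 ⇒ n(Ag) = 5.5811 mol.
Mass of Ag = 5.5811 × 107.87 = 602.03 g.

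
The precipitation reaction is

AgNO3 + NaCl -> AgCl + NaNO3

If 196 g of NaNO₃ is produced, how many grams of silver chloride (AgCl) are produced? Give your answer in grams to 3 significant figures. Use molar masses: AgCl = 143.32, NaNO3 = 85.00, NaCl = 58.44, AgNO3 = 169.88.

n(NaNO3) = 196.0 g / 85.00 g/mol = 2.306 mol.
From the equation the NaNO3:AgCl mole ratio is 1:1, so n(AgCl) = 2.306 × 1/1 = 2.306 mol.
Mass of AgCl = 2.306 mol × 143.32 g/mol = 330.5 g.

330 g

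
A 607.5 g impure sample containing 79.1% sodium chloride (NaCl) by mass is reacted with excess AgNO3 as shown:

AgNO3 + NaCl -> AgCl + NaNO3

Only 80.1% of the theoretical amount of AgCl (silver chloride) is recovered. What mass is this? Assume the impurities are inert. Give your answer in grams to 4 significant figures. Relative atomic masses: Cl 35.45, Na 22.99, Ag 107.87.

944.0 g

Pure NaCl available = 607.5 g × 0.791 = 480.53 g.
M(NaCl) = 22.99 + 35.45 = 58.44 g/mol.
M(AgCl) = 107.87 + 35.45 = 143.32 g/mol.
n(NaCl) = 480.53 g / 58.44 g/mol = 8.2227 mol.
From the equation the NaCl:AgCl mole ratio is 1:1, so n(AgCl) = 8.2227 × 1/1 = 8.2227 mol.
Mass of AgCl = 8.2227 mol × 143.32 g/mol = 1178.5 g.
Actual mass collected = 1178.5 g × 0.801 = 943.96 g.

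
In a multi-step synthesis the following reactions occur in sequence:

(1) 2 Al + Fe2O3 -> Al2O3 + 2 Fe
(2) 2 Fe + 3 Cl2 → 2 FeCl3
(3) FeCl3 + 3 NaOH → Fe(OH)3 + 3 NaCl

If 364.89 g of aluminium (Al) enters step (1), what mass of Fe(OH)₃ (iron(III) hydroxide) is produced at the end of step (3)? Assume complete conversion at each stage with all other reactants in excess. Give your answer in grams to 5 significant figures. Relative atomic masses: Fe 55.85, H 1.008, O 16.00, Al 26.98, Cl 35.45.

M(Al) = 26.98 g/mol.
M(Fe(OH)3) = 55.85 + 3(16.00) + 3(1.008) = 106.874 g/mol.
n(Al) = 364.89 / 26.98 = 13.5245 mol.
Reaction (1): Al→Fe ratio 2:2 ⇒ n(Fe) = 13.5245 mol.
Reaction (2): Fe→FeCl3 ratio 2:2 ⇒ n(FeCl3) = 13.5245 mol.
Reaction (3): FeCl3→Fe(OH)3 ratio 1:1 ⇒ n(Fe(OH)3) = 13.5245 mol.
Mass of Fe(OH)3 = 13.5245 × 106.874 = 1445.41 g.

1445.4 g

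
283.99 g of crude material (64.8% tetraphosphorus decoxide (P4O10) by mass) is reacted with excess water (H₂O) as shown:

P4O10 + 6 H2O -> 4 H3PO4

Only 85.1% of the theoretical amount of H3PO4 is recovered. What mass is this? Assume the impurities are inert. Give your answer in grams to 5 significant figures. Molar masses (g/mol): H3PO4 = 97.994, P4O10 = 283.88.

216.24 g

Pure P4O10 available = 283.99 g × 0.648 = 184.026 g.
n(P4O10) = 184.026 g / 283.88 g/mol = 0.648251 mol.
From the equation the P4O10:H3PO4 mole ratio is 1:4, so n(H3PO4) = 0.648251 × 4/1 = 2.59300 mol.
Mass of H3PO4 = 2.59300 mol × 97.994 g/mol = 254.099 g.
Actual mass collected = 254.099 g × 0.851 = 216.238 g.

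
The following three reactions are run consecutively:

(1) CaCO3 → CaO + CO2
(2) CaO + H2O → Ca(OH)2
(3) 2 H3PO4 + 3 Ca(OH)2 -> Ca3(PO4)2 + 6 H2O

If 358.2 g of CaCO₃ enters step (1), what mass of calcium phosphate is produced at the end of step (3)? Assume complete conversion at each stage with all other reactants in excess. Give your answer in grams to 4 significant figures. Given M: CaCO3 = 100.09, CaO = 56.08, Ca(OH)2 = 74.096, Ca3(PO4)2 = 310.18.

370.0 g

n(CaCO3) = 358.2 / 100.09 = 3.5788 mol.
Reaction (1): CaCO3→CaO ratio 1:1 ⇒ n(CaO) = 3.5788 mol.
Reaction (2): CaO→Ca(OH)2 ratio 1:1 ⇒ n(Ca(OH)2) = 3.5788 mol.
Reaction (3): Ca(OH)2→Ca3(PO4)2 ratio 3:1 ⇒ n(Ca3(PO4)2) = 1.1929 mol.
Mass of Ca3(PO4)2 = 1.1929 × 310.18 = 370.02 g.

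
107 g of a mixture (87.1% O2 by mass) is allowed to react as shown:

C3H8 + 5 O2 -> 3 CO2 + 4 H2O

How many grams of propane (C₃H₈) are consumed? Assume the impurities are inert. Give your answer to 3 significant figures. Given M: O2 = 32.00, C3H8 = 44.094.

25.7 g

Mass of pure O2 = 107 g × 0.871 = 93.20 g.
n(O2) = 93.20 g / 32.00 g/mol = 2.912 mol.
From the equation the O2:C3H8 mole ratio is 5:1, so n(C3H8) = 2.912 × 1/5 = 0.5825 mol.
Mass of C3H8 = 0.5825 mol × 44.094 g/mol = 25.68 g.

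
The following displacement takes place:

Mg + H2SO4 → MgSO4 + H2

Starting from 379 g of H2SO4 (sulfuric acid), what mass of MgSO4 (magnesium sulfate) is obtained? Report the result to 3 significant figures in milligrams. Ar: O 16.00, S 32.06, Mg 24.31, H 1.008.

M(H2SO4) = 2(1.008) + 32.06 + 4(16.00) = 98.076 g/mol.
M(MgSO4) = 24.31 + 32.06 + 4(16.00) = 120.37 g/mol.
n(H2SO4) = 379.0 g / 98.076 g/mol = 3.864 mol.
From the equation the H2SO4:MgSO4 mole ratio is 1:1, so n(MgSO4) = 3.864 × 1/1 = 3.864 mol.
Mass of MgSO4 = 3.864 mol × 120.37 g/mol = 465.2 g.
Converting to mg: 465.2 g = 465000 mg.

465000 mg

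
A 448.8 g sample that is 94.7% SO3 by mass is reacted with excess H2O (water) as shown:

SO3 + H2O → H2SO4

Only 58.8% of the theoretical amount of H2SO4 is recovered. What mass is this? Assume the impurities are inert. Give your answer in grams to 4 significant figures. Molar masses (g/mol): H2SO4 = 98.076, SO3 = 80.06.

Pure SO3 available = 448.8 g × 0.947 = 425.01 g.
n(SO3) = 425.01 g / 80.06 g/mol = 5.3087 mol.
From the equation the SO3:H2SO4 mole ratio is 1:1, so n(H2SO4) = 5.3087 × 1/1 = 5.3087 mol.
Mass of H2SO4 = 5.3087 mol × 98.076 g/mol = 520.65 g.
Actual mass collected = 520.65 g × 0.588 = 306.15 g.

306.1 g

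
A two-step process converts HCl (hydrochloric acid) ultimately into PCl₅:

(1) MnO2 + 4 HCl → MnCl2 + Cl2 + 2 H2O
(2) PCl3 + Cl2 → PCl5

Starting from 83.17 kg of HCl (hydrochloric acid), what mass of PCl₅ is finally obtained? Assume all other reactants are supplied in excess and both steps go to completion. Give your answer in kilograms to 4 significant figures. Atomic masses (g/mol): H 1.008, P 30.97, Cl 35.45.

118.8 kg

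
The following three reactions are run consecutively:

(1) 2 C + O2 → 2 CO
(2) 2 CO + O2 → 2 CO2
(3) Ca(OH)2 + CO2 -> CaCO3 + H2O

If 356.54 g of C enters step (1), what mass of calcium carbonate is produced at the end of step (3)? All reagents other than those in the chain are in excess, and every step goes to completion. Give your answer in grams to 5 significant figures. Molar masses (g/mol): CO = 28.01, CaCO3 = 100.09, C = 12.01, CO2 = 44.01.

2971.4 g

n(C) = 356.54 / 12.01 = 29.6869 mol.
Reaction (1): C→CO ratio 2:2 ⇒ n(CO) = 29.6869 mol.
Reaction (2): CO→CO2 ratio 2:2 ⇒ n(CO2) = 29.6869 mol.
Reaction (3): CO2→CaCO3 ratio 1:1 ⇒ n(CaCO3) = 29.6869 mol.
Mass of CaCO3 = 29.6869 × 100.09 = 2971.36 g.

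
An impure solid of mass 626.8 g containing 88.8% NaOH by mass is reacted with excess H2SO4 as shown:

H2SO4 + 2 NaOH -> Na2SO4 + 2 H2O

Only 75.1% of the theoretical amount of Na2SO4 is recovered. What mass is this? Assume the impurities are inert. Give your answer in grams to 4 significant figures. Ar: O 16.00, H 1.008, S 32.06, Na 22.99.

Pure NaOH available = 626.8 g × 0.888 = 556.60 g.
M(NaOH) = 22.99 + 16.00 + 1.008 = 39.998 g/mol.
M(Na2SO4) = 2(22.99) + 32.06 + 4(16.00) = 142.04 g/mol.
n(NaOH) = 556.60 g / 39.998 g/mol = 13.916 mol.
From the equation the NaOH:Na2SO4 mole ratio is 2:1, so n(Na2SO4) = 13.916 × 1/2 = 6.9578 mol.
Mass of Na2SO4 = 6.9578 mol × 142.04 g/mol = 988.29 g.
Actual mass collected = 988.29 g × 0.751 = 742.21 g.

742.2 g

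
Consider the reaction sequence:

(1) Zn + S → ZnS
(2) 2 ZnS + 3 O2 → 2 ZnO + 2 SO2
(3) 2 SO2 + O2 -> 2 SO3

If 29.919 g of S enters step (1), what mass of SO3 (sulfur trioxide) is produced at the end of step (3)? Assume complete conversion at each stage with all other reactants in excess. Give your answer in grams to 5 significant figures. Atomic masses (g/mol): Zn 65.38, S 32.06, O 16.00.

74.714 g

M(S) = 32.06 g/mol.
M(SO3) = 32.06 + 3(16.00) = 80.06 g/mol.
n(S) = 29.919 / 32.06 = 0.933219 mol.
Reaction (1): S→ZnS ratio 1:1 ⇒ n(ZnS) = 0.933219 mol.
Reaction (2): ZnS→SO2 ratio 2:2 ⇒ n(SO2) = 0.933219 mol.
Reaction (3): SO2→SO3 ratio 2:2 ⇒ n(SO3) = 0.933219 mol.
Mass of SO3 = 0.933219 × 80.06 = 74.7135 g.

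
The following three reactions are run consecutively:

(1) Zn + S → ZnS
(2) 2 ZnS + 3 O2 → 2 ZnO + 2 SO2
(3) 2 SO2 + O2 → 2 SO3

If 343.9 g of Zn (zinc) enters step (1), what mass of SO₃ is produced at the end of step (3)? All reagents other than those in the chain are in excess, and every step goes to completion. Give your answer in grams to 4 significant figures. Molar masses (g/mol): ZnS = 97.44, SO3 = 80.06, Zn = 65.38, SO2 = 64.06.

n(Zn) = 343.9 / 65.38 = 5.2600 mol.
Reaction (1): Zn→ZnS ratio 1:1 ⇒ n(ZnS) = 5.2600 mol.
Reaction (2): ZnS→SO2 ratio 2:2 ⇒ n(SO2) = 5.2600 mol.
Reaction (3): SO2→SO3 ratio 2:2 ⇒ n(SO3) = 5.2600 mol.
Mass of SO3 = 5.2600 × 80.06 = 421.12 g.

421.1 g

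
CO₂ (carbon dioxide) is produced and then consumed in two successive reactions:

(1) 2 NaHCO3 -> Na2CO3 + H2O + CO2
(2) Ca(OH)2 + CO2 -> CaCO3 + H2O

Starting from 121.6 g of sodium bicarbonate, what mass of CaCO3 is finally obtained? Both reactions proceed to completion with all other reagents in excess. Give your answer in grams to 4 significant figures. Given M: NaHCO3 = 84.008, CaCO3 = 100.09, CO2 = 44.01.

72.44 g

n(NaHCO3) = 121.60 / 84.008 = 1.4475 mol.
Step 1 gives a 2:1 ratio of NaHCO3 to CO2, so n(CO2) = 0.72374 mol.
In step 2 the CO2:CaCO3 ratio is 1:1, so n(CaCO3) = 0.72374 mol.
Mass of CaCO3 = 0.72374 × 100.09 = 72.439 g.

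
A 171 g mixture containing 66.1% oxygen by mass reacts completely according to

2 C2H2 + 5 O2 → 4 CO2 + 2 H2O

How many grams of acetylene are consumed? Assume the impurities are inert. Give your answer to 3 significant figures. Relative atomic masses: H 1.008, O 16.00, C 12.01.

36.8 g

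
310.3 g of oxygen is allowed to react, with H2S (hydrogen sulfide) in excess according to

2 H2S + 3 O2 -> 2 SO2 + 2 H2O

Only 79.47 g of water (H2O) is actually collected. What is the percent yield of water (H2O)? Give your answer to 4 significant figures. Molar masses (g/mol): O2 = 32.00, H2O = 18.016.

68.23 %

n(O2) = 310.30 g / 32.00 g/mol = 9.6969 mol.
From the equation the O2:H2O mole ratio is 3:2, so n(H2O) = 9.6969 × 2/3 = 6.4646 mol.
Mass of H2O = 6.4646 mol × 18.016 g/mol = 116.47 g.
This is the theoretical yield. Percent yield = 79.47 g / 116.47 g × 100% = 68.235%.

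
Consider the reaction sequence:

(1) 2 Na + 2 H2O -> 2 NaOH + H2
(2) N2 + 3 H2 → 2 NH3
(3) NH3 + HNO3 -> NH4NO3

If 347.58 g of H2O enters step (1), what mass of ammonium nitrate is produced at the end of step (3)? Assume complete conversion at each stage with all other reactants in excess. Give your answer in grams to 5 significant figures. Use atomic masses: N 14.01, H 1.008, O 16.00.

M(H2O) = 2(1.008) + 16.00 = 18.016 g/mol.
M(NH4NO3) = 2(14.01) + 4(1.008) + 3(16.00) = 80.052 g/mol.
n(H2O) = 347.58 / 18.016 = 19.2929 mol.
Reaction (1): H2O→H2 ratio 2:1 ⇒ n(H2) = 9.64643 mol.
Reaction (2): H2→NH3 ratio 3:2 ⇒ n(NH3) = 6.43095 mol.
Reaction (3): NH3→NH4NO3 ratio 1:1 ⇒ n(NH4NO3) = 6.43095 mol.
Mass of NH4NO3 = 6.43095 × 80.052 = 514.810 g.

514.81 g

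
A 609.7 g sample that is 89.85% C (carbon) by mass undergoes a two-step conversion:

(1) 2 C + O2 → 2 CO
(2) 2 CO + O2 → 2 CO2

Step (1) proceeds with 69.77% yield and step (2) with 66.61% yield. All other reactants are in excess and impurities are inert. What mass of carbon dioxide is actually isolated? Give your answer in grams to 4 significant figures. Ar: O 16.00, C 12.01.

Pure C = 609.7 × 0.8985 = 547.82 g.
M(C) = 12.01 g/mol.
M(CO2) = 12.01 + 2(16.00) = 44.01 g/mol.
n(C) = 547.82 / 12.01 = 45.613 mol.
Step 1 (C:CO = 2:2): theoretical n(CO) = 45.613 mol; at 69.77% yield, n(CO) = 31.824 mol.
Step 2 (CO:CO2 = 2:2): theoretical n(CO2) = 31.824 mol, so theoretical mass = 31.824 × 44.01 = 1400.6 g.
At 66.61% yield, actual mass of CO2 = 1400.6 × 0.6661 = 932.93 g.

932.9 g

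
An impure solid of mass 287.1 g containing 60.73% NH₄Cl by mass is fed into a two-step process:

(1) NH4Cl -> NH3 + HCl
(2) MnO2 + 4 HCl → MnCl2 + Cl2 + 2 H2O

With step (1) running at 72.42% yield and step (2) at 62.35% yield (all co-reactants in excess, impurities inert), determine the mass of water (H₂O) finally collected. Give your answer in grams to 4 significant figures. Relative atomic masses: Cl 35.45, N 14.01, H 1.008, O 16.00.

13.26 g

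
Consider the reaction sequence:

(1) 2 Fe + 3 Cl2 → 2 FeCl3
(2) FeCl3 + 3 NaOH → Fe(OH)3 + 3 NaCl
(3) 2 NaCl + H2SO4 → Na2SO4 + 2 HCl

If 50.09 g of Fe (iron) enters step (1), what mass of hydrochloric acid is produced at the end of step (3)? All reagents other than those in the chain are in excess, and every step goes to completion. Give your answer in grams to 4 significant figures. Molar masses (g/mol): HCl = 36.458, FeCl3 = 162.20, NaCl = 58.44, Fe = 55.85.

n(Fe) = 50.09 / 55.85 = 0.89687 mol.
Reaction (1): Fe→FeCl3 ratio 2:2 ⇒ n(FeCl3) = 0.89687 mol.
Reaction (2): FeCl3→NaCl ratio 1:3 ⇒ n(NaCl) = 2.6906 mol.
Reaction (3): NaCl→HCl ratio 2:2 ⇒ n(HCl) = 2.6906 mol.
Mass of HCl = 2.6906 × 36.458 = 98.094 g.

98.09 g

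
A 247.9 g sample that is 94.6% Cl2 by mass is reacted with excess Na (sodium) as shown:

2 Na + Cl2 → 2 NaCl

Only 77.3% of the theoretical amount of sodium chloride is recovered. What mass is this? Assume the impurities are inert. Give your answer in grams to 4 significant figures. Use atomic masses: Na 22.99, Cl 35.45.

298.8 g

Pure Cl2 available = 247.9 g × 0.946 = 234.51 g.
M(Cl2) = 2(35.45) = 70.90 g/mol.
M(NaCl) = 22.99 + 35.45 = 58.44 g/mol.
n(Cl2) = 234.51 g / 70.90 g/mol = 3.3077 mol.
From the equation the Cl2:NaCl mole ratio is 1:2, so n(NaCl) = 3.3077 × 2/1 = 6.6153 mol.
Mass of NaCl = 6.6153 mol × 58.44 g/mol = 386.60 g.
Actual mass collected = 386.60 g × 0.773 = 298.84 g.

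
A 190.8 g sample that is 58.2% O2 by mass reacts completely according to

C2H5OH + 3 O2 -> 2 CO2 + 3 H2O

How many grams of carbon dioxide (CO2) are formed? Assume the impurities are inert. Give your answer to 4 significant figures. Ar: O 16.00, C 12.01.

101.8 g

Mass of pure O2 = 190.8 g × 0.582 = 111.05 g.
M(O2) = 2(16.00) = 32.00 g/mol.
M(CO2) = 12.01 + 2(16.00) = 44.01 g/mol.
n(O2) = 111.05 g / 32.00 g/mol = 3.4702 mol.
From the equation the O2:CO2 mole ratio is 3:2, so n(CO2) = 3.4702 × 2/3 = 2.3135 mol.
Mass of CO2 = 2.3135 mol × 44.01 g/mol = 101.81 g.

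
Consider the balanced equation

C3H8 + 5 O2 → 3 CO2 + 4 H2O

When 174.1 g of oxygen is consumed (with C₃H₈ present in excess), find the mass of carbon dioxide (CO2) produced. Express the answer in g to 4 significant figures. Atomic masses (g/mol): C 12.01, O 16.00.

M(O2) = 2(16.00) = 32.00 g/mol.
M(CO2) = 12.01 + 2(16.00) = 44.01 g/mol.
n(O2) = 174.10 g / 32.00 g/mol = 5.4406 mol.
From the equation the O2:CO2 mole ratio is 5:3, so n(CO2) = 5.4406 × 3/5 = 3.2644 mol.
Mass of CO2 = 3.2644 mol × 44.01 g/mol = 143.67 g.

143.7 g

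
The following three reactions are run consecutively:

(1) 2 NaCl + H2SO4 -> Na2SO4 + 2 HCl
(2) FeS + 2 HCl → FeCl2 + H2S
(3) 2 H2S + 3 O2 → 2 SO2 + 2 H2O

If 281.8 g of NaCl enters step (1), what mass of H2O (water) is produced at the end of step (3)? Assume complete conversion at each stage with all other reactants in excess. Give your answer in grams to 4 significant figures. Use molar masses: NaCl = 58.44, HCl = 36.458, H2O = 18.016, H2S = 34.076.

43.44 g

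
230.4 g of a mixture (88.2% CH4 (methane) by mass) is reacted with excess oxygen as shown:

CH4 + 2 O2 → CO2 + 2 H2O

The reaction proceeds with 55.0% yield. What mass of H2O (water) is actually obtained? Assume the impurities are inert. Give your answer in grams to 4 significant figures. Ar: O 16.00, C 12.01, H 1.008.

Pure CH4 available = 230.4 g × 0.882 = 203.21 g.
M(CH4) = 12.01 + 4(1.008) = 16.042 g/mol.
M(H2O) = 2(1.008) + 16.00 = 18.016 g/mol.
n(CH4) = 203.21 g / 16.042 g/mol = 12.668 mol.
From the equation the CH4:H2O mole ratio is 1:2, so n(H2O) = 12.668 × 2/1 = 25.335 mol.
Mass of H2O = 25.335 mol × 18.016 g/mol = 456.44 g.
Actual mass collected = 456.44 g × 0.550 = 251.04 g.

251.0 g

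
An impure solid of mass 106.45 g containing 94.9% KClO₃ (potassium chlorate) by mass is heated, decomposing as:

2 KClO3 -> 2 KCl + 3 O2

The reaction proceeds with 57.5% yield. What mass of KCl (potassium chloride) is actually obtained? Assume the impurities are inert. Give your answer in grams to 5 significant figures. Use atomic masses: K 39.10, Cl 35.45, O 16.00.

35.336 g

Pure KClO3 available = 106.45 g × 0.949 = 101.021 g.
M(KClO3) = 39.10 + 35.45 + 3(16.00) = 122.55 g/mol.
M(KCl) = 39.10 + 35.45 = 74.55 g/mol.
n(KClO3) = 101.021 g / 122.55 g/mol = 0.824325 mol.
From the equation the KClO3:KCl mole ratio is 2:2, so n(KCl) = 0.824325 × 2/2 = 0.824325 mol.
Mass of KCl = 0.824325 mol × 74.55 g/mol = 61.4534 g.
Actual mass collected = 61.4534 g × 0.575 = 35.3357 g.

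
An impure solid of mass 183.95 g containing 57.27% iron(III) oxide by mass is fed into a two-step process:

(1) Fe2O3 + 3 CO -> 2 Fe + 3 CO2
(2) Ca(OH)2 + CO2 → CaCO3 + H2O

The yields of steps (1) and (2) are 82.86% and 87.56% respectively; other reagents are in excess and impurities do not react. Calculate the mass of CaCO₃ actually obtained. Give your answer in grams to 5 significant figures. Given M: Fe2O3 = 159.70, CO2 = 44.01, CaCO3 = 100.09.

Pure Fe2O3 = 183.95 × 0.5727 = 105.348 g.
n(Fe2O3) = 105.348 / 159.70 = 0.659663 mol.
Step 1 (Fe2O3:CO2 = 1:3): theoretical n(CO2) = 1.97899 mol; at 82.86% yield, n(CO2) = 1.63979 mol.
Step 2 (CO2:CaCO3 = 1:1): theoretical n(CaCO3) = 1.63979 mol, so theoretical mass = 1.63979 × 100.09 = 164.127 g.
At 87.56% yield, actual mass of CaCO3 = 164.127 × 0.8756 = 143.709 g.

143.71 g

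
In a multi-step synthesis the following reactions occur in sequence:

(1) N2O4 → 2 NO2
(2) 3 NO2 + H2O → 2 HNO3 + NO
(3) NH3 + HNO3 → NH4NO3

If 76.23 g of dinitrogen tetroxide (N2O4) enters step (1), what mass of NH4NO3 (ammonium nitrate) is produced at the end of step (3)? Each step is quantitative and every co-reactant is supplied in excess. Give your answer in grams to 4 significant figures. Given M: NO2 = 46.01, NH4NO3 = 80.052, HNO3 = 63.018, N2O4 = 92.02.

88.42 g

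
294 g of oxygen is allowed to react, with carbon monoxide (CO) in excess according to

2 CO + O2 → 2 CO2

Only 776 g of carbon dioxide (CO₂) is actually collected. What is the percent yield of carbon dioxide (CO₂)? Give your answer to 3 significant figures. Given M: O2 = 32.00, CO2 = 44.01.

96.0 %

n(O2) = 294.0 g / 32.00 g/mol = 9.188 mol.
From the equation the O2:CO2 mole ratio is 1:2, so n(CO2) = 9.188 × 2/1 = 18.38 mol.
Mass of CO2 = 18.38 mol × 44.01 g/mol = 808.7 g.
This is the theoretical yield. Percent yield = 776 g / 808.7 g × 100% = 95.96%.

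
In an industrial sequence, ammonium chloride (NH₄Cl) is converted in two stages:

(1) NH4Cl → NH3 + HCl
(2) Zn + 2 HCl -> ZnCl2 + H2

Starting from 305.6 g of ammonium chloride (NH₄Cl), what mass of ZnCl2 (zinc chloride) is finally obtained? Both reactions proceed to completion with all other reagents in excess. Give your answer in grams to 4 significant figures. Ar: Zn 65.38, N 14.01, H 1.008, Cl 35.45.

389.3 g

M(NH4Cl) = 14.01 + 4(1.008) + 35.45 = 53.492 g/mol.
M(ZnCl2) = 65.38 + 2(35.45) = 136.28 g/mol.
n(NH4Cl) = 305.60 / 53.492 = 5.7130 mol.
Step 1 gives a 1:1 ratio of NH4Cl to HCl, so n(HCl) = 5.7130 mol.
In step 2 the HCl:ZnCl2 ratio is 2:1, so n(ZnCl2) = 2.8565 mol.
Mass of ZnCl2 = 2.8565 × 136.28 = 389.28 g.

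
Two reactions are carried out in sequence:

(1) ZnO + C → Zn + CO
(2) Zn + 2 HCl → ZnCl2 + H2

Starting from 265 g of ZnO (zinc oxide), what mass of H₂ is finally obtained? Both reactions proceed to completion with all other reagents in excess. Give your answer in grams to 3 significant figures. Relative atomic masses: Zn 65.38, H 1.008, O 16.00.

M(ZnO) = 65.38 + 16.00 = 81.38 g/mol.
M(H2) = 2(1.008) = 2.016 g/mol.
n(ZnO) = 265.0 / 81.38 = 3.256 mol.
Step 1 gives a 1:1 ratio of ZnO to Zn, so n(Zn) = 3.256 mol.
In step 2 the Zn:H2 ratio is 1:1, so n(H2) = 3.256 mol.
Mass of H2 = 3.256 × 2.016 = 6.565 g.

6.56 g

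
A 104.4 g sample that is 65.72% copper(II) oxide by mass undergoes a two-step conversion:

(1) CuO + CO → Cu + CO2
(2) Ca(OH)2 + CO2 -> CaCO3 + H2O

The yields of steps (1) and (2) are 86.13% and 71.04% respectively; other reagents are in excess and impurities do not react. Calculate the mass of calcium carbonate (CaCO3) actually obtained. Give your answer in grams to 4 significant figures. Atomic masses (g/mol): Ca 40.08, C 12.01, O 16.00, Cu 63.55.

Pure CuO = 104.4 × 0.6572 = 68.612 g.
M(CuO) = 63.55 + 16.00 = 79.55 g/mol.
M(CaCO3) = 40.08 + 12.01 + 3(16.00) = 100.09 g/mol.
n(CuO) = 68.612 / 79.55 = 0.86250 mol.
Step 1 (CuO:CO2 = 1:1): theoretical n(CO2) = 0.86250 mol; at 86.13% yield, n(CO2) = 0.74287 mol.
Step 2 (CO2:CaCO3 = 1:1): theoretical n(CaCO3) = 0.74287 mol, so theoretical mass = 0.74287 × 100.09 = 74.354 g.
At 71.04% yield, actual mass of CaCO3 = 74.354 × 0.7104 = 52.821 g.

52.82 g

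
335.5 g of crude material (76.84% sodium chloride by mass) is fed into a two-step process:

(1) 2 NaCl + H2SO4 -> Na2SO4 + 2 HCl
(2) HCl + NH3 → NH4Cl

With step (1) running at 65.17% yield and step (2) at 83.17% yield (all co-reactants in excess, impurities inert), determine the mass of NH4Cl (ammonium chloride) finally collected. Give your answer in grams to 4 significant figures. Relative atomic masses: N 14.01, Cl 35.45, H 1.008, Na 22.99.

127.9 g

Pure NaCl = 335.5 × 0.7684 = 257.80 g.
M(NaCl) = 22.99 + 35.45 = 58.44 g/mol.
M(NH4Cl) = 14.01 + 4(1.008) + 35.45 = 53.492 g/mol.
n(NaCl) = 257.80 / 58.44 = 4.4113 mol.
Step 1 (NaCl:HCl = 2:2): theoretical n(HCl) = 4.4113 mol; at 65.17% yield, n(HCl) = 2.8749 mol.
Step 2 (HCl:NH4Cl = 1:1): theoretical n(NH4Cl) = 2.8749 mol, so theoretical mass = 2.8749 × 53.492 = 153.78 g.
At 83.17% yield, actual mass of NH4Cl = 153.78 × 0.8317 = 127.90 g.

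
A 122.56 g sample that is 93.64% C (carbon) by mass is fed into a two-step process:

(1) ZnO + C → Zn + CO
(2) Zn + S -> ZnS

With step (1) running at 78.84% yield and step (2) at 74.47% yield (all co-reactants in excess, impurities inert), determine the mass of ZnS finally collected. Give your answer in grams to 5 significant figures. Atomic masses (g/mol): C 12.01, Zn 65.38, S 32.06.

Pure C = 122.56 × 0.9364 = 114.765 g.
M(C) = 12.01 g/mol.
M(ZnS) = 65.38 + 32.06 = 97.44 g/mol.
n(C) = 114.765 / 12.01 = 9.55580 mol.
Step 1 (C:Zn = 1:1): theoretical n(Zn) = 9.55580 mol; at 78.84% yield, n(Zn) = 7.53379 mol.
Step 2 (Zn:ZnS = 1:1): theoretical n(ZnS) = 7.53379 mol, so theoretical mass = 7.53379 × 97.44 = 734.093 g.
At 74.47% yield, actual mass of ZnS = 734.093 × 0.7447 = 546.679 g.

546.68 g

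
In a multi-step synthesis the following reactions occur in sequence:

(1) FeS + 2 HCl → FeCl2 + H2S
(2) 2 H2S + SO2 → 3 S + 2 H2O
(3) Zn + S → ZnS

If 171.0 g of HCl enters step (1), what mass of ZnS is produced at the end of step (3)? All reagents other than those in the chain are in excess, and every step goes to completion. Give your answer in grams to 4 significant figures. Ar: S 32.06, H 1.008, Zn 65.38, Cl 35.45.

342.8 g

M(HCl) = 1.008 + 35.45 = 36.458 g/mol.
M(ZnS) = 65.38 + 32.06 = 97.44 g/mol.
n(HCl) = 171.0 / 36.458 = 4.6903 mol.
Reaction (1): HCl→H2S ratio 2:1 ⇒ n(H2S) = 2.3452 mol.
Reaction (2): H2S→S ratio 2:3 ⇒ n(S) = 3.5177 mol.
Reaction (3): S→ZnS ratio 1:1 ⇒ n(ZnS) = 3.5177 mol.
Mass of ZnS = 3.5177 × 97.44 = 342.77 g.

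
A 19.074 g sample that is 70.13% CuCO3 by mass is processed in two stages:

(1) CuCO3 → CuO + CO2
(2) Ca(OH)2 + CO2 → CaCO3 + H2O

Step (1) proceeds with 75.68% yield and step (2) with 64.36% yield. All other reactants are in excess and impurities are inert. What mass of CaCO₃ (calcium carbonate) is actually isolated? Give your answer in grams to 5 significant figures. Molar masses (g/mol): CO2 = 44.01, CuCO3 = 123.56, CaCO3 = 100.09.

5.2778 g

Pure CuCO3 = 19.074 × 0.7013 = 13.3766 g.
n(CuCO3) = 13.3766 / 123.56 = 0.108260 mol.
Step 1 (CuCO3:CO2 = 1:1): theoretical n(CO2) = 0.108260 mol; at 75.68% yield, n(CO2) = 0.0819311 mol.
Step 2 (CO2:CaCO3 = 1:1): theoretical n(CaCO3) = 0.0819311 mol, so theoretical mass = 0.0819311 × 100.09 = 8.20048 g.
At 64.36% yield, actual mass of CaCO3 = 8.20048 × 0.6436 = 5.27783 g.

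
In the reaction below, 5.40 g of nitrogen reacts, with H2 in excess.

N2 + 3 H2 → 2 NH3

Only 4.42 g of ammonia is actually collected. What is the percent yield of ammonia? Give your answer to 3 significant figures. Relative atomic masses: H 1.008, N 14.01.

M(N2) = 2(14.01) = 28.02 g/mol.
M(NH3) = 14.01 + 3(1.008) = 17.034 g/mol.
n(N2) = 5.400 g / 28.02 g/mol = 0.1927 mol.
From the equation the N2:NH3 mole ratio is 1:2, so n(NH3) = 0.1927 × 2/1 = 0.3854 mol.
Mass of NH3 = 0.3854 mol × 17.034 g/mol = 6.566 g.
This is the theoretical yield. Percent yield = 4.42 g / 6.566 g × 100% = 67.32%.

67.3 %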